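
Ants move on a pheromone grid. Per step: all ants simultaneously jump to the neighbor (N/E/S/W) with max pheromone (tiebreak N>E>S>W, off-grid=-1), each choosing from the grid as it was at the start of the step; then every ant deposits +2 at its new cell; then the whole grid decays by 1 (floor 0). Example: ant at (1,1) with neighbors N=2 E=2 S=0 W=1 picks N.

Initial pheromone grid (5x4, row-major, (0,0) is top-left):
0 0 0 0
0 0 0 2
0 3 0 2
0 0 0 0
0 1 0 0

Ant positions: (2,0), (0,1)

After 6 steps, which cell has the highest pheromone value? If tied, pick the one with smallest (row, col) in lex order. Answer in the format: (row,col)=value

Step 1: ant0:(2,0)->E->(2,1) | ant1:(0,1)->E->(0,2)
  grid max=4 at (2,1)
Step 2: ant0:(2,1)->N->(1,1) | ant1:(0,2)->E->(0,3)
  grid max=3 at (2,1)
Step 3: ant0:(1,1)->S->(2,1) | ant1:(0,3)->S->(1,3)
  grid max=4 at (2,1)
Step 4: ant0:(2,1)->N->(1,1) | ant1:(1,3)->N->(0,3)
  grid max=3 at (2,1)
Step 5: ant0:(1,1)->S->(2,1) | ant1:(0,3)->S->(1,3)
  grid max=4 at (2,1)
Step 6: ant0:(2,1)->N->(1,1) | ant1:(1,3)->N->(0,3)
  grid max=3 at (2,1)
Final grid:
  0 0 0 1
  0 1 0 0
  0 3 0 0
  0 0 0 0
  0 0 0 0
Max pheromone 3 at (2,1)

Answer: (2,1)=3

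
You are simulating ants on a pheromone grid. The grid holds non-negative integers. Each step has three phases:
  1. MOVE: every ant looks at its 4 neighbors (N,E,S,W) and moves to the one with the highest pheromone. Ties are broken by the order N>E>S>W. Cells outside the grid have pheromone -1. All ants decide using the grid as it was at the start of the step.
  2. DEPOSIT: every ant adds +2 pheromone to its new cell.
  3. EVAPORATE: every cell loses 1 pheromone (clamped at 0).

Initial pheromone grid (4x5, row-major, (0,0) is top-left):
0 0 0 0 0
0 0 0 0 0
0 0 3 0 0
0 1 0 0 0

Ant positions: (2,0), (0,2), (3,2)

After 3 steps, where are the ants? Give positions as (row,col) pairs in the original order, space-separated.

Step 1: ant0:(2,0)->N->(1,0) | ant1:(0,2)->E->(0,3) | ant2:(3,2)->N->(2,2)
  grid max=4 at (2,2)
Step 2: ant0:(1,0)->N->(0,0) | ant1:(0,3)->E->(0,4) | ant2:(2,2)->N->(1,2)
  grid max=3 at (2,2)
Step 3: ant0:(0,0)->E->(0,1) | ant1:(0,4)->S->(1,4) | ant2:(1,2)->S->(2,2)
  grid max=4 at (2,2)

(0,1) (1,4) (2,2)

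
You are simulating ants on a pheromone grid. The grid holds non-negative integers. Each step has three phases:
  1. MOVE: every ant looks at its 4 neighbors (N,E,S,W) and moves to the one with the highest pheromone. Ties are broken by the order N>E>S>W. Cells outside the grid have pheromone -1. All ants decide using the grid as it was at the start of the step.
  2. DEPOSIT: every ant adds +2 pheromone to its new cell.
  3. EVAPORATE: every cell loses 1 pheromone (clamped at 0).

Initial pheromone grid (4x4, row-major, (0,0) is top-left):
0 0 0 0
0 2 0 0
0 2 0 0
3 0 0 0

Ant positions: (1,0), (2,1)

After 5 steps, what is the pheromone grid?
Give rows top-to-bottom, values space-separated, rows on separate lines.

After step 1: ants at (1,1),(1,1)
  0 0 0 0
  0 5 0 0
  0 1 0 0
  2 0 0 0
After step 2: ants at (2,1),(2,1)
  0 0 0 0
  0 4 0 0
  0 4 0 0
  1 0 0 0
After step 3: ants at (1,1),(1,1)
  0 0 0 0
  0 7 0 0
  0 3 0 0
  0 0 0 0
After step 4: ants at (2,1),(2,1)
  0 0 0 0
  0 6 0 0
  0 6 0 0
  0 0 0 0
After step 5: ants at (1,1),(1,1)
  0 0 0 0
  0 9 0 0
  0 5 0 0
  0 0 0 0

0 0 0 0
0 9 0 0
0 5 0 0
0 0 0 0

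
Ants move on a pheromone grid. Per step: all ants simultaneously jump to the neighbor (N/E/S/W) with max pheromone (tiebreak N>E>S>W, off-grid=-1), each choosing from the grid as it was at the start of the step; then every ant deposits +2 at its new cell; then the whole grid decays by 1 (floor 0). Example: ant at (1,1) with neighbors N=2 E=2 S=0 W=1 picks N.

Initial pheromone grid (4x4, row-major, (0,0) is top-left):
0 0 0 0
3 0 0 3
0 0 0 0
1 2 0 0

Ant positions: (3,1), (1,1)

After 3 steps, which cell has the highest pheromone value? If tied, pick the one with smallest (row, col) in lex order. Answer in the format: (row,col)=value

Step 1: ant0:(3,1)->W->(3,0) | ant1:(1,1)->W->(1,0)
  grid max=4 at (1,0)
Step 2: ant0:(3,0)->E->(3,1) | ant1:(1,0)->N->(0,0)
  grid max=3 at (1,0)
Step 3: ant0:(3,1)->W->(3,0) | ant1:(0,0)->S->(1,0)
  grid max=4 at (1,0)
Final grid:
  0 0 0 0
  4 0 0 0
  0 0 0 0
  2 1 0 0
Max pheromone 4 at (1,0)

Answer: (1,0)=4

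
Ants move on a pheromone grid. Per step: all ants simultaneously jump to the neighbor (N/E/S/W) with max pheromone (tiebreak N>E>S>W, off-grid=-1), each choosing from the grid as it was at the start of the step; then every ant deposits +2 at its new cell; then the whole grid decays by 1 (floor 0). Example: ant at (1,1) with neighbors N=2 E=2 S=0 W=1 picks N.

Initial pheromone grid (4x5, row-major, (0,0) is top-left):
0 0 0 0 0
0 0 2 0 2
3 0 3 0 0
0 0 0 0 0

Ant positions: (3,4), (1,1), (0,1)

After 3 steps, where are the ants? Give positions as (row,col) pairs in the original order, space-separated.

Step 1: ant0:(3,4)->N->(2,4) | ant1:(1,1)->E->(1,2) | ant2:(0,1)->E->(0,2)
  grid max=3 at (1,2)
Step 2: ant0:(2,4)->N->(1,4) | ant1:(1,2)->S->(2,2) | ant2:(0,2)->S->(1,2)
  grid max=4 at (1,2)
Step 3: ant0:(1,4)->N->(0,4) | ant1:(2,2)->N->(1,2) | ant2:(1,2)->S->(2,2)
  grid max=5 at (1,2)

(0,4) (1,2) (2,2)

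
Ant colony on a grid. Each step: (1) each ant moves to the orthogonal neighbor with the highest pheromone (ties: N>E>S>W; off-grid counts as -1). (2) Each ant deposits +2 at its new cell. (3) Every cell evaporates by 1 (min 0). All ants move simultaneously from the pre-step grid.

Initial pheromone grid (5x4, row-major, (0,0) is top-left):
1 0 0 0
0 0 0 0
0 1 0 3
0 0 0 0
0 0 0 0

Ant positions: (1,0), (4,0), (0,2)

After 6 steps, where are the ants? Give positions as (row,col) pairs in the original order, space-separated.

Step 1: ant0:(1,0)->N->(0,0) | ant1:(4,0)->N->(3,0) | ant2:(0,2)->E->(0,3)
  grid max=2 at (0,0)
Step 2: ant0:(0,0)->E->(0,1) | ant1:(3,0)->N->(2,0) | ant2:(0,3)->S->(1,3)
  grid max=1 at (0,0)
Step 3: ant0:(0,1)->W->(0,0) | ant1:(2,0)->N->(1,0) | ant2:(1,3)->S->(2,3)
  grid max=2 at (0,0)
Step 4: ant0:(0,0)->S->(1,0) | ant1:(1,0)->N->(0,0) | ant2:(2,3)->N->(1,3)
  grid max=3 at (0,0)
Step 5: ant0:(1,0)->N->(0,0) | ant1:(0,0)->S->(1,0) | ant2:(1,3)->S->(2,3)
  grid max=4 at (0,0)
Step 6: ant0:(0,0)->S->(1,0) | ant1:(1,0)->N->(0,0) | ant2:(2,3)->N->(1,3)
  grid max=5 at (0,0)

(1,0) (0,0) (1,3)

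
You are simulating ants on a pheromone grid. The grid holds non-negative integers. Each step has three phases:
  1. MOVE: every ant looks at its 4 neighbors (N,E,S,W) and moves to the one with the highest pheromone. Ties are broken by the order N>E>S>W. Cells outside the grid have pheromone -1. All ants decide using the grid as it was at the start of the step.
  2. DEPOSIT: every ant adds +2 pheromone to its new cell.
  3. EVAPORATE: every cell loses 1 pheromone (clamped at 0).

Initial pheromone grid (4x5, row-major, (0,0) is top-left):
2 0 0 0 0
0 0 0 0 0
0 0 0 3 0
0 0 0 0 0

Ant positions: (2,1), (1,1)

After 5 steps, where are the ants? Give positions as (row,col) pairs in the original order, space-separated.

Step 1: ant0:(2,1)->N->(1,1) | ant1:(1,1)->N->(0,1)
  grid max=2 at (2,3)
Step 2: ant0:(1,1)->N->(0,1) | ant1:(0,1)->S->(1,1)
  grid max=2 at (0,1)
Step 3: ant0:(0,1)->S->(1,1) | ant1:(1,1)->N->(0,1)
  grid max=3 at (0,1)
Step 4: ant0:(1,1)->N->(0,1) | ant1:(0,1)->S->(1,1)
  grid max=4 at (0,1)
Step 5: ant0:(0,1)->S->(1,1) | ant1:(1,1)->N->(0,1)
  grid max=5 at (0,1)

(1,1) (0,1)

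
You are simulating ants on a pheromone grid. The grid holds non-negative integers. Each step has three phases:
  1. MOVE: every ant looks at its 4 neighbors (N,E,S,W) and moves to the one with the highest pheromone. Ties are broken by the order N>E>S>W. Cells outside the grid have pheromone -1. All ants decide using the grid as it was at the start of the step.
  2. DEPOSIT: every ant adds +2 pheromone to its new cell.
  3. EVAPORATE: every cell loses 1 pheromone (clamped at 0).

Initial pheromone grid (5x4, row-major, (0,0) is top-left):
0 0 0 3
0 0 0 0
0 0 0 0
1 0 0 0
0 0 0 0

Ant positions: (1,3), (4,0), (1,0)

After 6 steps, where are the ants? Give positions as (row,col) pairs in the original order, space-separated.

Step 1: ant0:(1,3)->N->(0,3) | ant1:(4,0)->N->(3,0) | ant2:(1,0)->N->(0,0)
  grid max=4 at (0,3)
Step 2: ant0:(0,3)->S->(1,3) | ant1:(3,0)->N->(2,0) | ant2:(0,0)->E->(0,1)
  grid max=3 at (0,3)
Step 3: ant0:(1,3)->N->(0,3) | ant1:(2,0)->S->(3,0) | ant2:(0,1)->E->(0,2)
  grid max=4 at (0,3)
Step 4: ant0:(0,3)->W->(0,2) | ant1:(3,0)->N->(2,0) | ant2:(0,2)->E->(0,3)
  grid max=5 at (0,3)
Step 5: ant0:(0,2)->E->(0,3) | ant1:(2,0)->S->(3,0) | ant2:(0,3)->W->(0,2)
  grid max=6 at (0,3)
Step 6: ant0:(0,3)->W->(0,2) | ant1:(3,0)->N->(2,0) | ant2:(0,2)->E->(0,3)
  grid max=7 at (0,3)

(0,2) (2,0) (0,3)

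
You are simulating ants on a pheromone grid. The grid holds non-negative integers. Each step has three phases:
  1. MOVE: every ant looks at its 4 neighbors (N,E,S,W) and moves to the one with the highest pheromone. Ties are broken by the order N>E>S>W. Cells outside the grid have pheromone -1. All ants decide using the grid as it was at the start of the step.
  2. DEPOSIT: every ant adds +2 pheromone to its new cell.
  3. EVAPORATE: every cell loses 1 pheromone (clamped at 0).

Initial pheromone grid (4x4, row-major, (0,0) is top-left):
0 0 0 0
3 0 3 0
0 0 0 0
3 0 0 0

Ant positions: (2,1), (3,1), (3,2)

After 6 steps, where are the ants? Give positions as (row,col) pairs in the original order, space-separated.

Step 1: ant0:(2,1)->N->(1,1) | ant1:(3,1)->W->(3,0) | ant2:(3,2)->N->(2,2)
  grid max=4 at (3,0)
Step 2: ant0:(1,1)->E->(1,2) | ant1:(3,0)->N->(2,0) | ant2:(2,2)->N->(1,2)
  grid max=5 at (1,2)
Step 3: ant0:(1,2)->N->(0,2) | ant1:(2,0)->S->(3,0) | ant2:(1,2)->N->(0,2)
  grid max=4 at (1,2)
Step 4: ant0:(0,2)->S->(1,2) | ant1:(3,0)->N->(2,0) | ant2:(0,2)->S->(1,2)
  grid max=7 at (1,2)
Step 5: ant0:(1,2)->N->(0,2) | ant1:(2,0)->S->(3,0) | ant2:(1,2)->N->(0,2)
  grid max=6 at (1,2)
Step 6: ant0:(0,2)->S->(1,2) | ant1:(3,0)->N->(2,0) | ant2:(0,2)->S->(1,2)
  grid max=9 at (1,2)

(1,2) (2,0) (1,2)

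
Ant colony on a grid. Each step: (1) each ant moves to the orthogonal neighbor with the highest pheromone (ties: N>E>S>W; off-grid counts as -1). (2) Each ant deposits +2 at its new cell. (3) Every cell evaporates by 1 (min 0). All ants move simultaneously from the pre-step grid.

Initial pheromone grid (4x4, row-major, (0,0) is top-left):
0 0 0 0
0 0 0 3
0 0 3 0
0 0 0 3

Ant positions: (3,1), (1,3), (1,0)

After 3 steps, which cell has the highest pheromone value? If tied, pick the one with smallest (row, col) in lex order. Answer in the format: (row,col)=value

Answer: (1,3)=2

Derivation:
Step 1: ant0:(3,1)->N->(2,1) | ant1:(1,3)->N->(0,3) | ant2:(1,0)->N->(0,0)
  grid max=2 at (1,3)
Step 2: ant0:(2,1)->E->(2,2) | ant1:(0,3)->S->(1,3) | ant2:(0,0)->E->(0,1)
  grid max=3 at (1,3)
Step 3: ant0:(2,2)->N->(1,2) | ant1:(1,3)->N->(0,3) | ant2:(0,1)->E->(0,2)
  grid max=2 at (1,3)
Final grid:
  0 0 1 1
  0 0 1 2
  0 0 2 0
  0 0 0 0
Max pheromone 2 at (1,3)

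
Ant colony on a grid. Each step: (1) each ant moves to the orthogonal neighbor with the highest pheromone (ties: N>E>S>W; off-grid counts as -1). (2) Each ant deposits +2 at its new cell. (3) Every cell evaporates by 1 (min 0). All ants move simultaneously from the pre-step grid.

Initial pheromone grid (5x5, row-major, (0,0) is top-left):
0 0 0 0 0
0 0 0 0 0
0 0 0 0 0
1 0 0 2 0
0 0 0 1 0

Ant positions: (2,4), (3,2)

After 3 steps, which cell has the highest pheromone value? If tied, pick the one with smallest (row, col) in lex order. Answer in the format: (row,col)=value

Answer: (3,3)=3

Derivation:
Step 1: ant0:(2,4)->N->(1,4) | ant1:(3,2)->E->(3,3)
  grid max=3 at (3,3)
Step 2: ant0:(1,4)->N->(0,4) | ant1:(3,3)->N->(2,3)
  grid max=2 at (3,3)
Step 3: ant0:(0,4)->S->(1,4) | ant1:(2,3)->S->(3,3)
  grid max=3 at (3,3)
Final grid:
  0 0 0 0 0
  0 0 0 0 1
  0 0 0 0 0
  0 0 0 3 0
  0 0 0 0 0
Max pheromone 3 at (3,3)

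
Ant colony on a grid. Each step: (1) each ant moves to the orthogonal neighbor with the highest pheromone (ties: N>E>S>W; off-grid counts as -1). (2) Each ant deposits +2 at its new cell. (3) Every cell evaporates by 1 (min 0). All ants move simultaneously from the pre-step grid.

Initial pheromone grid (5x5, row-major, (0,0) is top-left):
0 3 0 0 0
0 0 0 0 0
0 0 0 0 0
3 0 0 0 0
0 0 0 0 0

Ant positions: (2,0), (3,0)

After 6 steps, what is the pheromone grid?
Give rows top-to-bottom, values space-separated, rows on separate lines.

After step 1: ants at (3,0),(2,0)
  0 2 0 0 0
  0 0 0 0 0
  1 0 0 0 0
  4 0 0 0 0
  0 0 0 0 0
After step 2: ants at (2,0),(3,0)
  0 1 0 0 0
  0 0 0 0 0
  2 0 0 0 0
  5 0 0 0 0
  0 0 0 0 0
After step 3: ants at (3,0),(2,0)
  0 0 0 0 0
  0 0 0 0 0
  3 0 0 0 0
  6 0 0 0 0
  0 0 0 0 0
After step 4: ants at (2,0),(3,0)
  0 0 0 0 0
  0 0 0 0 0
  4 0 0 0 0
  7 0 0 0 0
  0 0 0 0 0
After step 5: ants at (3,0),(2,0)
  0 0 0 0 0
  0 0 0 0 0
  5 0 0 0 0
  8 0 0 0 0
  0 0 0 0 0
After step 6: ants at (2,0),(3,0)
  0 0 0 0 0
  0 0 0 0 0
  6 0 0 0 0
  9 0 0 0 0
  0 0 0 0 0

0 0 0 0 0
0 0 0 0 0
6 0 0 0 0
9 0 0 0 0
0 0 0 0 0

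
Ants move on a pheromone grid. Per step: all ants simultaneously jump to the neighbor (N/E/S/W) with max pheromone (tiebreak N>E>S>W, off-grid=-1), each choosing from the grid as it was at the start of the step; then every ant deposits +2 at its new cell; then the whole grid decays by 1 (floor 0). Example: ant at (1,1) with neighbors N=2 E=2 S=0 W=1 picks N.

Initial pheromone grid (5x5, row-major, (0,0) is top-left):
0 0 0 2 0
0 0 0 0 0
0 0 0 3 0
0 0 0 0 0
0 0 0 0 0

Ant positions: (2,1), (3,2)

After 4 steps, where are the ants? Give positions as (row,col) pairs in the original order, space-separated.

Step 1: ant0:(2,1)->N->(1,1) | ant1:(3,2)->N->(2,2)
  grid max=2 at (2,3)
Step 2: ant0:(1,1)->N->(0,1) | ant1:(2,2)->E->(2,3)
  grid max=3 at (2,3)
Step 3: ant0:(0,1)->E->(0,2) | ant1:(2,3)->N->(1,3)
  grid max=2 at (2,3)
Step 4: ant0:(0,2)->E->(0,3) | ant1:(1,3)->S->(2,3)
  grid max=3 at (2,3)

(0,3) (2,3)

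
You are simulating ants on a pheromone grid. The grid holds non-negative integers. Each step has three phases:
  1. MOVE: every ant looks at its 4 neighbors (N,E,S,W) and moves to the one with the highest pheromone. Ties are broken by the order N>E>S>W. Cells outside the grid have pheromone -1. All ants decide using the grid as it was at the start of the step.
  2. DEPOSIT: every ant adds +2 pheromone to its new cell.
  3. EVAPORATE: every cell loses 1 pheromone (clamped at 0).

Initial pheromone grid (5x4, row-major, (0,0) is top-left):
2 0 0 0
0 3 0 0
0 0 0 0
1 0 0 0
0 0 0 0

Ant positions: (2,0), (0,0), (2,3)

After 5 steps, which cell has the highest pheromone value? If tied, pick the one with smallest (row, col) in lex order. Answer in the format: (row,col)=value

Step 1: ant0:(2,0)->S->(3,0) | ant1:(0,0)->E->(0,1) | ant2:(2,3)->N->(1,3)
  grid max=2 at (1,1)
Step 2: ant0:(3,0)->N->(2,0) | ant1:(0,1)->S->(1,1) | ant2:(1,3)->N->(0,3)
  grid max=3 at (1,1)
Step 3: ant0:(2,0)->S->(3,0) | ant1:(1,1)->N->(0,1) | ant2:(0,3)->S->(1,3)
  grid max=2 at (1,1)
Step 4: ant0:(3,0)->N->(2,0) | ant1:(0,1)->S->(1,1) | ant2:(1,3)->N->(0,3)
  grid max=3 at (1,1)
Step 5: ant0:(2,0)->S->(3,0) | ant1:(1,1)->N->(0,1) | ant2:(0,3)->S->(1,3)
  grid max=2 at (1,1)
Final grid:
  0 1 0 0
  0 2 0 1
  0 0 0 0
  2 0 0 0
  0 0 0 0
Max pheromone 2 at (1,1)

Answer: (1,1)=2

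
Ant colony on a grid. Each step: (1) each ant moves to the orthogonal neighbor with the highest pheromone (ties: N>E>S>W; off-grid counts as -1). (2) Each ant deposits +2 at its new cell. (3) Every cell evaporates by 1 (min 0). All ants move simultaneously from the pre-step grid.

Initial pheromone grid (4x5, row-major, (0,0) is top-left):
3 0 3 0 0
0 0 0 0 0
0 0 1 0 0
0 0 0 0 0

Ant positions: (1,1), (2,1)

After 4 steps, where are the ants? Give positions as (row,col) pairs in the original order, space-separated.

Step 1: ant0:(1,1)->N->(0,1) | ant1:(2,1)->E->(2,2)
  grid max=2 at (0,0)
Step 2: ant0:(0,1)->E->(0,2) | ant1:(2,2)->N->(1,2)
  grid max=3 at (0,2)
Step 3: ant0:(0,2)->S->(1,2) | ant1:(1,2)->N->(0,2)
  grid max=4 at (0,2)
Step 4: ant0:(1,2)->N->(0,2) | ant1:(0,2)->S->(1,2)
  grid max=5 at (0,2)

(0,2) (1,2)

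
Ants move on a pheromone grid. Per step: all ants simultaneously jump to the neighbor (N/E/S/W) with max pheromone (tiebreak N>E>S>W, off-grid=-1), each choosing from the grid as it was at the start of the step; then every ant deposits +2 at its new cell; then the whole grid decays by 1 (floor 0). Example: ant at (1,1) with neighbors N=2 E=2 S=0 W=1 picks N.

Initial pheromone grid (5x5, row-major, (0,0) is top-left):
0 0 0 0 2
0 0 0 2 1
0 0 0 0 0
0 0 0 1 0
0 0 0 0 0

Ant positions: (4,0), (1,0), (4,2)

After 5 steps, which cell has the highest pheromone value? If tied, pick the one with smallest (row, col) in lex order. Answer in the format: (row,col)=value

Step 1: ant0:(4,0)->N->(3,0) | ant1:(1,0)->N->(0,0) | ant2:(4,2)->N->(3,2)
  grid max=1 at (0,0)
Step 2: ant0:(3,0)->N->(2,0) | ant1:(0,0)->E->(0,1) | ant2:(3,2)->N->(2,2)
  grid max=1 at (0,1)
Step 3: ant0:(2,0)->N->(1,0) | ant1:(0,1)->E->(0,2) | ant2:(2,2)->N->(1,2)
  grid max=1 at (0,2)
Step 4: ant0:(1,0)->N->(0,0) | ant1:(0,2)->S->(1,2) | ant2:(1,2)->N->(0,2)
  grid max=2 at (0,2)
Step 5: ant0:(0,0)->E->(0,1) | ant1:(1,2)->N->(0,2) | ant2:(0,2)->S->(1,2)
  grid max=3 at (0,2)
Final grid:
  0 1 3 0 0
  0 0 3 0 0
  0 0 0 0 0
  0 0 0 0 0
  0 0 0 0 0
Max pheromone 3 at (0,2)

Answer: (0,2)=3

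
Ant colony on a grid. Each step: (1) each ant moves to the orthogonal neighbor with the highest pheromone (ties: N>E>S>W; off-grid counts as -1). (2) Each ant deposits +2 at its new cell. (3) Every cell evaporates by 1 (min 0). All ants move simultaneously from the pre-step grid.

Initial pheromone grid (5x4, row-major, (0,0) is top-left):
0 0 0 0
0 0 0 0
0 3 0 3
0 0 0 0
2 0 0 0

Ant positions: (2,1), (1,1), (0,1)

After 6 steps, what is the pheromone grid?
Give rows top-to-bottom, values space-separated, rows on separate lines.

After step 1: ants at (1,1),(2,1),(0,2)
  0 0 1 0
  0 1 0 0
  0 4 0 2
  0 0 0 0
  1 0 0 0
After step 2: ants at (2,1),(1,1),(0,3)
  0 0 0 1
  0 2 0 0
  0 5 0 1
  0 0 0 0
  0 0 0 0
After step 3: ants at (1,1),(2,1),(1,3)
  0 0 0 0
  0 3 0 1
  0 6 0 0
  0 0 0 0
  0 0 0 0
After step 4: ants at (2,1),(1,1),(0,3)
  0 0 0 1
  0 4 0 0
  0 7 0 0
  0 0 0 0
  0 0 0 0
After step 5: ants at (1,1),(2,1),(1,3)
  0 0 0 0
  0 5 0 1
  0 8 0 0
  0 0 0 0
  0 0 0 0
After step 6: ants at (2,1),(1,1),(0,3)
  0 0 0 1
  0 6 0 0
  0 9 0 0
  0 0 0 0
  0 0 0 0

0 0 0 1
0 6 0 0
0 9 0 0
0 0 0 0
0 0 0 0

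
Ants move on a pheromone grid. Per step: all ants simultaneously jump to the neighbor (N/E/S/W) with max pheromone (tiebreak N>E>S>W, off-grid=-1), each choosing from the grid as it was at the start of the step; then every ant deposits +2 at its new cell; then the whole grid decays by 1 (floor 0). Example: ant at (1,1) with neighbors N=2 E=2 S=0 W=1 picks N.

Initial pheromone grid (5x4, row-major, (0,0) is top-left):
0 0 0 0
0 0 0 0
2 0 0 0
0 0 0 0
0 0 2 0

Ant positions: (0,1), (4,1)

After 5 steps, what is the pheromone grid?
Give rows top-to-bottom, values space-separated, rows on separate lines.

After step 1: ants at (0,2),(4,2)
  0 0 1 0
  0 0 0 0
  1 0 0 0
  0 0 0 0
  0 0 3 0
After step 2: ants at (0,3),(3,2)
  0 0 0 1
  0 0 0 0
  0 0 0 0
  0 0 1 0
  0 0 2 0
After step 3: ants at (1,3),(4,2)
  0 0 0 0
  0 0 0 1
  0 0 0 0
  0 0 0 0
  0 0 3 0
After step 4: ants at (0,3),(3,2)
  0 0 0 1
  0 0 0 0
  0 0 0 0
  0 0 1 0
  0 0 2 0
After step 5: ants at (1,3),(4,2)
  0 0 0 0
  0 0 0 1
  0 0 0 0
  0 0 0 0
  0 0 3 0

0 0 0 0
0 0 0 1
0 0 0 0
0 0 0 0
0 0 3 0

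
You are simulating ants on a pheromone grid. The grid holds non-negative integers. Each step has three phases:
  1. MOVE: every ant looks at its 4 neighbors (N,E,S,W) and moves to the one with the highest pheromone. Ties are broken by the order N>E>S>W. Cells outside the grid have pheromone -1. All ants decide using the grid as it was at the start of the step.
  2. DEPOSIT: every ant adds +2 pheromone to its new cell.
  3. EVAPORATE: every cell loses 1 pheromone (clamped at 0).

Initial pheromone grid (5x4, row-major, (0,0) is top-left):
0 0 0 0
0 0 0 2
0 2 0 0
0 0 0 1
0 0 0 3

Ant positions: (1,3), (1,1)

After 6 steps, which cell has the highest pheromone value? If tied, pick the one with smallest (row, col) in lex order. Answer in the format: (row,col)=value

Step 1: ant0:(1,3)->N->(0,3) | ant1:(1,1)->S->(2,1)
  grid max=3 at (2,1)
Step 2: ant0:(0,3)->S->(1,3) | ant1:(2,1)->N->(1,1)
  grid max=2 at (1,3)
Step 3: ant0:(1,3)->N->(0,3) | ant1:(1,1)->S->(2,1)
  grid max=3 at (2,1)
Step 4: ant0:(0,3)->S->(1,3) | ant1:(2,1)->N->(1,1)
  grid max=2 at (1,3)
Step 5: ant0:(1,3)->N->(0,3) | ant1:(1,1)->S->(2,1)
  grid max=3 at (2,1)
Step 6: ant0:(0,3)->S->(1,3) | ant1:(2,1)->N->(1,1)
  grid max=2 at (1,3)
Final grid:
  0 0 0 0
  0 1 0 2
  0 2 0 0
  0 0 0 0
  0 0 0 0
Max pheromone 2 at (1,3)

Answer: (1,3)=2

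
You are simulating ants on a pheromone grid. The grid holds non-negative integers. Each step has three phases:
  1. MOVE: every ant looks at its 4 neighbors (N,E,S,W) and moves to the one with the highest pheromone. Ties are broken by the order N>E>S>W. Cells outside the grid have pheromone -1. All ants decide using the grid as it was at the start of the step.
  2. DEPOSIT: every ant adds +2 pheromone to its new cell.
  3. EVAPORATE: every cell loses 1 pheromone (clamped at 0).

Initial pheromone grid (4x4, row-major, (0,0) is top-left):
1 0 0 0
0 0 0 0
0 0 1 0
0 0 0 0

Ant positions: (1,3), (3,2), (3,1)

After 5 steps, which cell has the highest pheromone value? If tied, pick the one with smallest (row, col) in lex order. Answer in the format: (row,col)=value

Step 1: ant0:(1,3)->N->(0,3) | ant1:(3,2)->N->(2,2) | ant2:(3,1)->N->(2,1)
  grid max=2 at (2,2)
Step 2: ant0:(0,3)->S->(1,3) | ant1:(2,2)->W->(2,1) | ant2:(2,1)->E->(2,2)
  grid max=3 at (2,2)
Step 3: ant0:(1,3)->N->(0,3) | ant1:(2,1)->E->(2,2) | ant2:(2,2)->W->(2,1)
  grid max=4 at (2,2)
Step 4: ant0:(0,3)->S->(1,3) | ant1:(2,2)->W->(2,1) | ant2:(2,1)->E->(2,2)
  grid max=5 at (2,2)
Step 5: ant0:(1,3)->N->(0,3) | ant1:(2,1)->E->(2,2) | ant2:(2,2)->W->(2,1)
  grid max=6 at (2,2)
Final grid:
  0 0 0 1
  0 0 0 0
  0 5 6 0
  0 0 0 0
Max pheromone 6 at (2,2)

Answer: (2,2)=6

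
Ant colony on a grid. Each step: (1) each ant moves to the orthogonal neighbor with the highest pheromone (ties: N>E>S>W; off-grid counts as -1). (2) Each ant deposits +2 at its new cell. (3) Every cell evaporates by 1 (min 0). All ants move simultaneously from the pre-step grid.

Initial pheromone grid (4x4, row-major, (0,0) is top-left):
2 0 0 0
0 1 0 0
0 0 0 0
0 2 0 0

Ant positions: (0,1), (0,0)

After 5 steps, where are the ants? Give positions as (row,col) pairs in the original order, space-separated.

Step 1: ant0:(0,1)->W->(0,0) | ant1:(0,0)->E->(0,1)
  grid max=3 at (0,0)
Step 2: ant0:(0,0)->E->(0,1) | ant1:(0,1)->W->(0,0)
  grid max=4 at (0,0)
Step 3: ant0:(0,1)->W->(0,0) | ant1:(0,0)->E->(0,1)
  grid max=5 at (0,0)
Step 4: ant0:(0,0)->E->(0,1) | ant1:(0,1)->W->(0,0)
  grid max=6 at (0,0)
Step 5: ant0:(0,1)->W->(0,0) | ant1:(0,0)->E->(0,1)
  grid max=7 at (0,0)

(0,0) (0,1)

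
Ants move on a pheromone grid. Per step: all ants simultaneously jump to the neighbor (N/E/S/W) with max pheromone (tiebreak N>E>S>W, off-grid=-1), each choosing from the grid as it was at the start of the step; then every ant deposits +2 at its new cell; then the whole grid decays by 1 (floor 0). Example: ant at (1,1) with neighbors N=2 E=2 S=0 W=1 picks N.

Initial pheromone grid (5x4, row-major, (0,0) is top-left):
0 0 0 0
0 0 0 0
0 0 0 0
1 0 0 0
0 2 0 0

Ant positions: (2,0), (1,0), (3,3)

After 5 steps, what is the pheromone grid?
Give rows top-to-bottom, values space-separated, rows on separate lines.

After step 1: ants at (3,0),(0,0),(2,3)
  1 0 0 0
  0 0 0 0
  0 0 0 1
  2 0 0 0
  0 1 0 0
After step 2: ants at (2,0),(0,1),(1,3)
  0 1 0 0
  0 0 0 1
  1 0 0 0
  1 0 0 0
  0 0 0 0
After step 3: ants at (3,0),(0,2),(0,3)
  0 0 1 1
  0 0 0 0
  0 0 0 0
  2 0 0 0
  0 0 0 0
After step 4: ants at (2,0),(0,3),(0,2)
  0 0 2 2
  0 0 0 0
  1 0 0 0
  1 0 0 0
  0 0 0 0
After step 5: ants at (3,0),(0,2),(0,3)
  0 0 3 3
  0 0 0 0
  0 0 0 0
  2 0 0 0
  0 0 0 0

0 0 3 3
0 0 0 0
0 0 0 0
2 0 0 0
0 0 0 0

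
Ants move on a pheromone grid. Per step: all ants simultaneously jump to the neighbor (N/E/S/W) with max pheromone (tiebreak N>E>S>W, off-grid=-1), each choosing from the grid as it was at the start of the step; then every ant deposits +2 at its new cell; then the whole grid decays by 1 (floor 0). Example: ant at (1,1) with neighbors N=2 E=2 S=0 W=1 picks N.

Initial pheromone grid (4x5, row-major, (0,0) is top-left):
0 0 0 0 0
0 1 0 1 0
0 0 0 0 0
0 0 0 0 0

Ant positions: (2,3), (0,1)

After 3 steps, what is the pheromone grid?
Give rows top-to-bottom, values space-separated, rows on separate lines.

After step 1: ants at (1,3),(1,1)
  0 0 0 0 0
  0 2 0 2 0
  0 0 0 0 0
  0 0 0 0 0
After step 2: ants at (0,3),(0,1)
  0 1 0 1 0
  0 1 0 1 0
  0 0 0 0 0
  0 0 0 0 0
After step 3: ants at (1,3),(1,1)
  0 0 0 0 0
  0 2 0 2 0
  0 0 0 0 0
  0 0 0 0 0

0 0 0 0 0
0 2 0 2 0
0 0 0 0 0
0 0 0 0 0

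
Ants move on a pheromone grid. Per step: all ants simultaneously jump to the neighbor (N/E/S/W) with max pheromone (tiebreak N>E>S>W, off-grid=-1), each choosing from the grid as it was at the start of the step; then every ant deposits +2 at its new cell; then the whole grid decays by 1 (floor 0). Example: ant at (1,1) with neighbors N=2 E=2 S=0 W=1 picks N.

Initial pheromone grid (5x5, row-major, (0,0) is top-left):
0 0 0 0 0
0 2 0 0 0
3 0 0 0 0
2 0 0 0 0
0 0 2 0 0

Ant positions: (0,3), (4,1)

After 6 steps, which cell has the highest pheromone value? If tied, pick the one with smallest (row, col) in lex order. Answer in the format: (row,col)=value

Step 1: ant0:(0,3)->E->(0,4) | ant1:(4,1)->E->(4,2)
  grid max=3 at (4,2)
Step 2: ant0:(0,4)->S->(1,4) | ant1:(4,2)->N->(3,2)
  grid max=2 at (4,2)
Step 3: ant0:(1,4)->N->(0,4) | ant1:(3,2)->S->(4,2)
  grid max=3 at (4,2)
Step 4: ant0:(0,4)->S->(1,4) | ant1:(4,2)->N->(3,2)
  grid max=2 at (4,2)
Step 5: ant0:(1,4)->N->(0,4) | ant1:(3,2)->S->(4,2)
  grid max=3 at (4,2)
Step 6: ant0:(0,4)->S->(1,4) | ant1:(4,2)->N->(3,2)
  grid max=2 at (4,2)
Final grid:
  0 0 0 0 0
  0 0 0 0 1
  0 0 0 0 0
  0 0 1 0 0
  0 0 2 0 0
Max pheromone 2 at (4,2)

Answer: (4,2)=2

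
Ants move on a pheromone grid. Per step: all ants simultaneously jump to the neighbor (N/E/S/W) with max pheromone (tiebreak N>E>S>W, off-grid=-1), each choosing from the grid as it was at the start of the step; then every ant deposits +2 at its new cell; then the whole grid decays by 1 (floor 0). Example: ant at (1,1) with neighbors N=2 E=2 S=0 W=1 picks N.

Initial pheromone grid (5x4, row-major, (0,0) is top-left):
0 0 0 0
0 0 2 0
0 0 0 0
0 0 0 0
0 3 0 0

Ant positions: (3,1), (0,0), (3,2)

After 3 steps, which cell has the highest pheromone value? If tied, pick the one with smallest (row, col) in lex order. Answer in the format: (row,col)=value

Step 1: ant0:(3,1)->S->(4,1) | ant1:(0,0)->E->(0,1) | ant2:(3,2)->N->(2,2)
  grid max=4 at (4,1)
Step 2: ant0:(4,1)->N->(3,1) | ant1:(0,1)->E->(0,2) | ant2:(2,2)->N->(1,2)
  grid max=3 at (4,1)
Step 3: ant0:(3,1)->S->(4,1) | ant1:(0,2)->S->(1,2) | ant2:(1,2)->N->(0,2)
  grid max=4 at (4,1)
Final grid:
  0 0 2 0
  0 0 3 0
  0 0 0 0
  0 0 0 0
  0 4 0 0
Max pheromone 4 at (4,1)

Answer: (4,1)=4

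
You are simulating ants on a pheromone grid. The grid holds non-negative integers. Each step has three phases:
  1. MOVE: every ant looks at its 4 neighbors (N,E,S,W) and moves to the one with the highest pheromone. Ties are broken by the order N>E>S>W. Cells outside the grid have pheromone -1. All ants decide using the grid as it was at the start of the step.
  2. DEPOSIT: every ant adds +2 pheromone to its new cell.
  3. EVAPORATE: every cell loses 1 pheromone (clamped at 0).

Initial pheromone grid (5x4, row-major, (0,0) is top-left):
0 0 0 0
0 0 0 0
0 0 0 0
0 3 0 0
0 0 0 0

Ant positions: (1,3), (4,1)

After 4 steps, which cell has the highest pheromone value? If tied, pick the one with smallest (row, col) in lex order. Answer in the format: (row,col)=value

Step 1: ant0:(1,3)->N->(0,3) | ant1:(4,1)->N->(3,1)
  grid max=4 at (3,1)
Step 2: ant0:(0,3)->S->(1,3) | ant1:(3,1)->N->(2,1)
  grid max=3 at (3,1)
Step 3: ant0:(1,3)->N->(0,3) | ant1:(2,1)->S->(3,1)
  grid max=4 at (3,1)
Step 4: ant0:(0,3)->S->(1,3) | ant1:(3,1)->N->(2,1)
  grid max=3 at (3,1)
Final grid:
  0 0 0 0
  0 0 0 1
  0 1 0 0
  0 3 0 0
  0 0 0 0
Max pheromone 3 at (3,1)

Answer: (3,1)=3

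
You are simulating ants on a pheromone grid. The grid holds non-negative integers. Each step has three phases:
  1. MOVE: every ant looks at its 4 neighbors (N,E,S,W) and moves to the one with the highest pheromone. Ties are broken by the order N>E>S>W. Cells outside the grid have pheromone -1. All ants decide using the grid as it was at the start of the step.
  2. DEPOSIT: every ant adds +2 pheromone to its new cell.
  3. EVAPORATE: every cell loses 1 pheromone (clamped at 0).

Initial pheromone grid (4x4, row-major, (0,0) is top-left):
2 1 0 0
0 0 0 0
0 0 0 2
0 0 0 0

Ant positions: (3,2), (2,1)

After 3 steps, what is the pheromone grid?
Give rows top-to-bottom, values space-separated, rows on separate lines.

After step 1: ants at (2,2),(1,1)
  1 0 0 0
  0 1 0 0
  0 0 1 1
  0 0 0 0
After step 2: ants at (2,3),(0,1)
  0 1 0 0
  0 0 0 0
  0 0 0 2
  0 0 0 0
After step 3: ants at (1,3),(0,2)
  0 0 1 0
  0 0 0 1
  0 0 0 1
  0 0 0 0

0 0 1 0
0 0 0 1
0 0 0 1
0 0 0 0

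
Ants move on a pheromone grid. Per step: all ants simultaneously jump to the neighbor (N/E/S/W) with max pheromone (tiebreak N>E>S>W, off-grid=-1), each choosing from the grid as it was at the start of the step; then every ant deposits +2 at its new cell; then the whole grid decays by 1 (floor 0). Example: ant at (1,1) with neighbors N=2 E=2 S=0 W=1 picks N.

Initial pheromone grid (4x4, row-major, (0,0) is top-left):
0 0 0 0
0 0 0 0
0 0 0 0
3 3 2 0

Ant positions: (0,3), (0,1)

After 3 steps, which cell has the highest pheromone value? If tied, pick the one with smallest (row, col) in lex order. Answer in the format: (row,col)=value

Step 1: ant0:(0,3)->S->(1,3) | ant1:(0,1)->E->(0,2)
  grid max=2 at (3,0)
Step 2: ant0:(1,3)->N->(0,3) | ant1:(0,2)->E->(0,3)
  grid max=3 at (0,3)
Step 3: ant0:(0,3)->S->(1,3) | ant1:(0,3)->S->(1,3)
  grid max=3 at (1,3)
Final grid:
  0 0 0 2
  0 0 0 3
  0 0 0 0
  0 0 0 0
Max pheromone 3 at (1,3)

Answer: (1,3)=3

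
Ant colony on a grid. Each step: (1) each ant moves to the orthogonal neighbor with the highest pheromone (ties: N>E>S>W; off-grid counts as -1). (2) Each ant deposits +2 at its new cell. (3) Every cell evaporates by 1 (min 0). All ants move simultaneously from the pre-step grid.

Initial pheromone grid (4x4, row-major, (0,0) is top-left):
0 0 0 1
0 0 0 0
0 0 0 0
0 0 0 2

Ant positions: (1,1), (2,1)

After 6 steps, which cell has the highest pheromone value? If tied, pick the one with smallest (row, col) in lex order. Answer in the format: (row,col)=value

Answer: (0,1)=6

Derivation:
Step 1: ant0:(1,1)->N->(0,1) | ant1:(2,1)->N->(1,1)
  grid max=1 at (0,1)
Step 2: ant0:(0,1)->S->(1,1) | ant1:(1,1)->N->(0,1)
  grid max=2 at (0,1)
Step 3: ant0:(1,1)->N->(0,1) | ant1:(0,1)->S->(1,1)
  grid max=3 at (0,1)
Step 4: ant0:(0,1)->S->(1,1) | ant1:(1,1)->N->(0,1)
  grid max=4 at (0,1)
Step 5: ant0:(1,1)->N->(0,1) | ant1:(0,1)->S->(1,1)
  grid max=5 at (0,1)
Step 6: ant0:(0,1)->S->(1,1) | ant1:(1,1)->N->(0,1)
  grid max=6 at (0,1)
Final grid:
  0 6 0 0
  0 6 0 0
  0 0 0 0
  0 0 0 0
Max pheromone 6 at (0,1)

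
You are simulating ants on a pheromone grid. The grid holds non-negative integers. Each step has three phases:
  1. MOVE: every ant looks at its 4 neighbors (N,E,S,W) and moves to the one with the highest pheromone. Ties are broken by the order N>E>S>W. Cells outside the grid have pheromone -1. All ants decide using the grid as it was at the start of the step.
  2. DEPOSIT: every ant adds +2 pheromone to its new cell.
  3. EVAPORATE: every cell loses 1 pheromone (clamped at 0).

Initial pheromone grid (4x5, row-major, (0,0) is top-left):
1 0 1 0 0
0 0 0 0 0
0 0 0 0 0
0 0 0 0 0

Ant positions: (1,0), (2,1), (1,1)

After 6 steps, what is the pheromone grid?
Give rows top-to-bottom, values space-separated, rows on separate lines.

After step 1: ants at (0,0),(1,1),(0,1)
  2 1 0 0 0
  0 1 0 0 0
  0 0 0 0 0
  0 0 0 0 0
After step 2: ants at (0,1),(0,1),(0,0)
  3 4 0 0 0
  0 0 0 0 0
  0 0 0 0 0
  0 0 0 0 0
After step 3: ants at (0,0),(0,0),(0,1)
  6 5 0 0 0
  0 0 0 0 0
  0 0 0 0 0
  0 0 0 0 0
After step 4: ants at (0,1),(0,1),(0,0)
  7 8 0 0 0
  0 0 0 0 0
  0 0 0 0 0
  0 0 0 0 0
After step 5: ants at (0,0),(0,0),(0,1)
  10 9 0 0 0
  0 0 0 0 0
  0 0 0 0 0
  0 0 0 0 0
After step 6: ants at (0,1),(0,1),(0,0)
  11 12 0 0 0
  0 0 0 0 0
  0 0 0 0 0
  0 0 0 0 0

11 12 0 0 0
0 0 0 0 0
0 0 0 0 0
0 0 0 0 0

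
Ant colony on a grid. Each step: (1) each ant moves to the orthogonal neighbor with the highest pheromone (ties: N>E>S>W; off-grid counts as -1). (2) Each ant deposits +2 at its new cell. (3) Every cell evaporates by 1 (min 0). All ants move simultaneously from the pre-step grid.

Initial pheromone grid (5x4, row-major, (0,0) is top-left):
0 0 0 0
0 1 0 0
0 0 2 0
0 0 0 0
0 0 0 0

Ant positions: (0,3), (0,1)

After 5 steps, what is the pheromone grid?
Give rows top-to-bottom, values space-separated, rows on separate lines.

After step 1: ants at (1,3),(1,1)
  0 0 0 0
  0 2 0 1
  0 0 1 0
  0 0 0 0
  0 0 0 0
After step 2: ants at (0,3),(0,1)
  0 1 0 1
  0 1 0 0
  0 0 0 0
  0 0 0 0
  0 0 0 0
After step 3: ants at (1,3),(1,1)
  0 0 0 0
  0 2 0 1
  0 0 0 0
  0 0 0 0
  0 0 0 0
After step 4: ants at (0,3),(0,1)
  0 1 0 1
  0 1 0 0
  0 0 0 0
  0 0 0 0
  0 0 0 0
After step 5: ants at (1,3),(1,1)
  0 0 0 0
  0 2 0 1
  0 0 0 0
  0 0 0 0
  0 0 0 0

0 0 0 0
0 2 0 1
0 0 0 0
0 0 0 0
0 0 0 0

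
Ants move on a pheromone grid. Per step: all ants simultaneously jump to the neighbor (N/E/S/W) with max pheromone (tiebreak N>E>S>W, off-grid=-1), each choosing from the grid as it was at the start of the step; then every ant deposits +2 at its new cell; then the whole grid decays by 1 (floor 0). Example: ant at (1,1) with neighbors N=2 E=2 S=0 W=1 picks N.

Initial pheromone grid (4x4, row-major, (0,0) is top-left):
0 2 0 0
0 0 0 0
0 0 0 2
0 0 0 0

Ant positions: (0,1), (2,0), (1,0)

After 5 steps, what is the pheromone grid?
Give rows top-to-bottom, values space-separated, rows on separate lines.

After step 1: ants at (0,2),(1,0),(0,0)
  1 1 1 0
  1 0 0 0
  0 0 0 1
  0 0 0 0
After step 2: ants at (0,1),(0,0),(0,1)
  2 4 0 0
  0 0 0 0
  0 0 0 0
  0 0 0 0
After step 3: ants at (0,0),(0,1),(0,0)
  5 5 0 0
  0 0 0 0
  0 0 0 0
  0 0 0 0
After step 4: ants at (0,1),(0,0),(0,1)
  6 8 0 0
  0 0 0 0
  0 0 0 0
  0 0 0 0
After step 5: ants at (0,0),(0,1),(0,0)
  9 9 0 0
  0 0 0 0
  0 0 0 0
  0 0 0 0

9 9 0 0
0 0 0 0
0 0 0 0
0 0 0 0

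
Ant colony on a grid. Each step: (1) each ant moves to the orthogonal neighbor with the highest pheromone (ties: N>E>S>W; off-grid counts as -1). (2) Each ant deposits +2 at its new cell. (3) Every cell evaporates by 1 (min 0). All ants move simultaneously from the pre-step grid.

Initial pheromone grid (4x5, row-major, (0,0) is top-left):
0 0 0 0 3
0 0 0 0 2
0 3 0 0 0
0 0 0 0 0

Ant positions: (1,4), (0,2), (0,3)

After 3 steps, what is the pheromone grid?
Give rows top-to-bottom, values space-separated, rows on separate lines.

After step 1: ants at (0,4),(0,3),(0,4)
  0 0 0 1 6
  0 0 0 0 1
  0 2 0 0 0
  0 0 0 0 0
After step 2: ants at (1,4),(0,4),(1,4)
  0 0 0 0 7
  0 0 0 0 4
  0 1 0 0 0
  0 0 0 0 0
After step 3: ants at (0,4),(1,4),(0,4)
  0 0 0 0 10
  0 0 0 0 5
  0 0 0 0 0
  0 0 0 0 0

0 0 0 0 10
0 0 0 0 5
0 0 0 0 0
0 0 0 0 0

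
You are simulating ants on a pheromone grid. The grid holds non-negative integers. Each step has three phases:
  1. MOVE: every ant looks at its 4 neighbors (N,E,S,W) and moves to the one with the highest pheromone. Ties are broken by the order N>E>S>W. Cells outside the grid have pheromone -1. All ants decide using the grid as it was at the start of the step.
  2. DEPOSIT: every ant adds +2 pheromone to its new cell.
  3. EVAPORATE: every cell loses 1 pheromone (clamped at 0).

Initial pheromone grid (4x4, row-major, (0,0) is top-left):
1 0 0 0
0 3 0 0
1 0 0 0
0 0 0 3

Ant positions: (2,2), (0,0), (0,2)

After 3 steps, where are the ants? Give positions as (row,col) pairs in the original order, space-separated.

Step 1: ant0:(2,2)->N->(1,2) | ant1:(0,0)->E->(0,1) | ant2:(0,2)->E->(0,3)
  grid max=2 at (1,1)
Step 2: ant0:(1,2)->W->(1,1) | ant1:(0,1)->S->(1,1) | ant2:(0,3)->S->(1,3)
  grid max=5 at (1,1)
Step 3: ant0:(1,1)->N->(0,1) | ant1:(1,1)->N->(0,1) | ant2:(1,3)->N->(0,3)
  grid max=4 at (1,1)

(0,1) (0,1) (0,3)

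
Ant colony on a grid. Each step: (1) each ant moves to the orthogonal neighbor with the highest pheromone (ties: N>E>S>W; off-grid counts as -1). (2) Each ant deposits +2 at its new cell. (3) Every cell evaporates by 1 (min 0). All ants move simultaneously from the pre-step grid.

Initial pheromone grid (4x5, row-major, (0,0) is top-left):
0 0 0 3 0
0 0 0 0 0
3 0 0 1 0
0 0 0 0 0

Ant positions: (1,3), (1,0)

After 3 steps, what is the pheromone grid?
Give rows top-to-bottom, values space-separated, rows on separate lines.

After step 1: ants at (0,3),(2,0)
  0 0 0 4 0
  0 0 0 0 0
  4 0 0 0 0
  0 0 0 0 0
After step 2: ants at (0,4),(1,0)
  0 0 0 3 1
  1 0 0 0 0
  3 0 0 0 0
  0 0 0 0 0
After step 3: ants at (0,3),(2,0)
  0 0 0 4 0
  0 0 0 0 0
  4 0 0 0 0
  0 0 0 0 0

0 0 0 4 0
0 0 0 0 0
4 0 0 0 0
0 0 0 0 0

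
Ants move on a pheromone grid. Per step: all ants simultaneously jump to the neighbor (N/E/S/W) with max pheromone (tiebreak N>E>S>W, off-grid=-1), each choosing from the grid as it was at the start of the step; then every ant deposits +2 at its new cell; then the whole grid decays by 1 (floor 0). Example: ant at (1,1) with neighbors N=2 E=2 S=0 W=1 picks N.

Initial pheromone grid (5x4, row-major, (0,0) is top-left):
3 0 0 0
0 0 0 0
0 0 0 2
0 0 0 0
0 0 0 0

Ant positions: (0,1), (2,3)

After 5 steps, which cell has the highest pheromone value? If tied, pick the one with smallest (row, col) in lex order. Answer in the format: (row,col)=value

Step 1: ant0:(0,1)->W->(0,0) | ant1:(2,3)->N->(1,3)
  grid max=4 at (0,0)
Step 2: ant0:(0,0)->E->(0,1) | ant1:(1,3)->S->(2,3)
  grid max=3 at (0,0)
Step 3: ant0:(0,1)->W->(0,0) | ant1:(2,3)->N->(1,3)
  grid max=4 at (0,0)
Step 4: ant0:(0,0)->E->(0,1) | ant1:(1,3)->S->(2,3)
  grid max=3 at (0,0)
Step 5: ant0:(0,1)->W->(0,0) | ant1:(2,3)->N->(1,3)
  grid max=4 at (0,0)
Final grid:
  4 0 0 0
  0 0 0 1
  0 0 0 1
  0 0 0 0
  0 0 0 0
Max pheromone 4 at (0,0)

Answer: (0,0)=4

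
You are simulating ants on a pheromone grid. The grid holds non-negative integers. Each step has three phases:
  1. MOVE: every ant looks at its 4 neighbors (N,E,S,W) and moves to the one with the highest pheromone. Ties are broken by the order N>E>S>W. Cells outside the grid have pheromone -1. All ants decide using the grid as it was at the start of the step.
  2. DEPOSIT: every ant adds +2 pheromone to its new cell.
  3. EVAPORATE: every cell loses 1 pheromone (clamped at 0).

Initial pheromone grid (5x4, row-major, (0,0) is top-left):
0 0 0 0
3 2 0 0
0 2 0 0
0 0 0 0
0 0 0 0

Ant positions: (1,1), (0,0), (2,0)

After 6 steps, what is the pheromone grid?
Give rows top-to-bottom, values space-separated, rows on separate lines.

After step 1: ants at (1,0),(1,0),(1,0)
  0 0 0 0
  8 1 0 0
  0 1 0 0
  0 0 0 0
  0 0 0 0
After step 2: ants at (1,1),(1,1),(1,1)
  0 0 0 0
  7 6 0 0
  0 0 0 0
  0 0 0 0
  0 0 0 0
After step 3: ants at (1,0),(1,0),(1,0)
  0 0 0 0
  12 5 0 0
  0 0 0 0
  0 0 0 0
  0 0 0 0
After step 4: ants at (1,1),(1,1),(1,1)
  0 0 0 0
  11 10 0 0
  0 0 0 0
  0 0 0 0
  0 0 0 0
After step 5: ants at (1,0),(1,0),(1,0)
  0 0 0 0
  16 9 0 0
  0 0 0 0
  0 0 0 0
  0 0 0 0
After step 6: ants at (1,1),(1,1),(1,1)
  0 0 0 0
  15 14 0 0
  0 0 0 0
  0 0 0 0
  0 0 0 0

0 0 0 0
15 14 0 0
0 0 0 0
0 0 0 0
0 0 0 0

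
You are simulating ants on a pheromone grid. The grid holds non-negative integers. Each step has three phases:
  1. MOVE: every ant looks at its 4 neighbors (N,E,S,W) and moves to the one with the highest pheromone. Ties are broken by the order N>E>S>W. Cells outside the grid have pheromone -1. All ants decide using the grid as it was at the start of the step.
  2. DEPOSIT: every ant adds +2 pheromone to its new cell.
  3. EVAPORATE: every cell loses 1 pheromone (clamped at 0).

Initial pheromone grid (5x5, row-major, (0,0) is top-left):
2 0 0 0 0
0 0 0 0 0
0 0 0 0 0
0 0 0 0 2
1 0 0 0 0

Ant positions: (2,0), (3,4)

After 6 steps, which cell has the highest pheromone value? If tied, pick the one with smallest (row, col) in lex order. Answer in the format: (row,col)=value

Step 1: ant0:(2,0)->N->(1,0) | ant1:(3,4)->N->(2,4)
  grid max=1 at (0,0)
Step 2: ant0:(1,0)->N->(0,0) | ant1:(2,4)->S->(3,4)
  grid max=2 at (0,0)
Step 3: ant0:(0,0)->E->(0,1) | ant1:(3,4)->N->(2,4)
  grid max=1 at (0,0)
Step 4: ant0:(0,1)->W->(0,0) | ant1:(2,4)->S->(3,4)
  grid max=2 at (0,0)
Step 5: ant0:(0,0)->E->(0,1) | ant1:(3,4)->N->(2,4)
  grid max=1 at (0,0)
Step 6: ant0:(0,1)->W->(0,0) | ant1:(2,4)->S->(3,4)
  grid max=2 at (0,0)
Final grid:
  2 0 0 0 0
  0 0 0 0 0
  0 0 0 0 0
  0 0 0 0 2
  0 0 0 0 0
Max pheromone 2 at (0,0)

Answer: (0,0)=2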